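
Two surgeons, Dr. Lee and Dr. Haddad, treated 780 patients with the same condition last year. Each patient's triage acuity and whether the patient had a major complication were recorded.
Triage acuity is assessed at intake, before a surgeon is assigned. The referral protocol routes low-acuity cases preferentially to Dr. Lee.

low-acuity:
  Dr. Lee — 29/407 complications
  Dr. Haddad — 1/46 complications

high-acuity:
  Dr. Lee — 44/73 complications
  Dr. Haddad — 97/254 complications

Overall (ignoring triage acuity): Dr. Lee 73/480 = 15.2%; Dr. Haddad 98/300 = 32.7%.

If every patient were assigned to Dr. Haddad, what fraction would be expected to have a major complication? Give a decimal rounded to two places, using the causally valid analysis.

0.17

Within every triage acuity level Dr. Haddad has the lower rate, yet pooled Dr. Lee does — Simpson's reversal.
Triage acuity is set before the surgeon has any effect — it is not caused by the surgeon — and it independently drives the outcome. That makes it a confounder, so the causal comparison is within triage acuity levels.
Standardising Dr. Haddad to the population triage acuity mix: 0.581·1/46 + 0.419·97/254 = 0.173.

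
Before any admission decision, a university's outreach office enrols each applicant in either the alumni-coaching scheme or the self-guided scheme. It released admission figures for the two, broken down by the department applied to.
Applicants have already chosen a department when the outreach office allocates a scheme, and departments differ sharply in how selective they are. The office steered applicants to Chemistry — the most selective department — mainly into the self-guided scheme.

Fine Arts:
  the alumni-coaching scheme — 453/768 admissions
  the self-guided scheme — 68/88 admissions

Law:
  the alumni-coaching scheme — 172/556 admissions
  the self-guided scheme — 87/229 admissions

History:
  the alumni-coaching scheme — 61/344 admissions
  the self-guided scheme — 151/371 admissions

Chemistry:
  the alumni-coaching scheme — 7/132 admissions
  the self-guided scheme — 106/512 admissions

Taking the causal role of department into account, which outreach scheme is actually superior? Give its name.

the self-guided scheme

Nothing the outreach scheme does changes department; the imbalance is an allocation artefact. With department also predicting the outcome, the pooled figure is confounded, and the within-stratum comparison is the causal one.
Within each level — Fine Arts: 59.0% vs 77.3%; Law: 30.9% vs 38.0%; History: 17.7% vs 40.7%; Chemistry: 5.3% vs 20.7% — the self-guided scheme is higher every time.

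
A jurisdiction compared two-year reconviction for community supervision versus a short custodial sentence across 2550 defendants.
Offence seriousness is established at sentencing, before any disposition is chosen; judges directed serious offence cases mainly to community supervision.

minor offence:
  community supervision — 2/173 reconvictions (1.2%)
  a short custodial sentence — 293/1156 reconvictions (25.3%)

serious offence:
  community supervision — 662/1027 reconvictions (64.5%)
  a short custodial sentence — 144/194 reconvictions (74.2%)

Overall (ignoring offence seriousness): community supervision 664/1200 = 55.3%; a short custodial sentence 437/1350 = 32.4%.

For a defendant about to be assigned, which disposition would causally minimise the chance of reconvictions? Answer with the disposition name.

community supervision

Offence seriousness differs across dispositions for reasons unrelated to any effect of the disposition itself, and it separately predicts the outcome — a classic confounder. We must compare within offence seriousness levels.
Within each level — minor offence: 1.2% vs 25.3%; serious offence: 64.5% vs 74.2% — community supervision is lower every time.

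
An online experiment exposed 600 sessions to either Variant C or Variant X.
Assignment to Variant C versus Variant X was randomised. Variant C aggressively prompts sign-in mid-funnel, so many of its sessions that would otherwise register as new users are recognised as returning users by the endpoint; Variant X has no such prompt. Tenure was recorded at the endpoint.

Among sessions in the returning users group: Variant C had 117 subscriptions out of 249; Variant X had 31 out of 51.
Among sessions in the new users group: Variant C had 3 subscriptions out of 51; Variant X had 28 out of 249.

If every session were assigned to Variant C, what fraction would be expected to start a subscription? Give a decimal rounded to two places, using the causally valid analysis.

User tenure is recorded after the variant and is itself shifted by it — it sits on the causal path from variant to outcome. Conditioning on a mediator would strip out part of the effect we want; the pooled comparison gives the total causal effect.
So P(outcome | do(Variant C)) is just the pooled rate for Variant C: 120/300 = 0.400.

0.40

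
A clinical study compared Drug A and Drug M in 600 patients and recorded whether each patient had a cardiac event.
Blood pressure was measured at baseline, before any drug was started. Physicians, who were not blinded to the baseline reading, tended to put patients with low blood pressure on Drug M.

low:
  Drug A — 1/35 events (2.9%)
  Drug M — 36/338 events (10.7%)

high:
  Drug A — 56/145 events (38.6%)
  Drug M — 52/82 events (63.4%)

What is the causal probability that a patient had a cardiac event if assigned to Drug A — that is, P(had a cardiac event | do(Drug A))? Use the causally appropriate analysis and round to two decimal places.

0.16

Nothing the drug does changes blood pressure; the imbalance is an allocation artefact. With blood pressure also predicting the outcome, the pooled figure is confounded, and the within-stratum comparison is the causal one.
Standardising Drug A to the population blood pressure mix: 0.622·1/35 + 0.378·56/145 = 0.164.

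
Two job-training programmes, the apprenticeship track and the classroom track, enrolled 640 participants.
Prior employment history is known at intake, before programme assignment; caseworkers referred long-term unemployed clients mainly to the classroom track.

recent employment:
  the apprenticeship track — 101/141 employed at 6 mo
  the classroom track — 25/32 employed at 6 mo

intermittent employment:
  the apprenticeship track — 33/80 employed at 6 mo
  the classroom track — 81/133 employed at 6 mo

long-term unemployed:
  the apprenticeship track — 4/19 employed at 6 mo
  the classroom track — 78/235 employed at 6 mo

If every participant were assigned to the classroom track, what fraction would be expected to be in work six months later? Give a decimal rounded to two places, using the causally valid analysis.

The stratified and pooled comparisons disagree (the classroom track wins within each prior employment history; the apprenticeship track wins overall), so the answer turns on the causal role of prior employment history.
Here prior employment history is a common cause — it drives both which programme a case falls under and the outcome. The crude comparison mixes populations; the stratum-specific rates are the causally relevant ones.
Standardising the classroom track to the population prior employment history mix: 0.270·25/32 + 0.333·81/133 + 0.397·78/235 = 0.546.

0.55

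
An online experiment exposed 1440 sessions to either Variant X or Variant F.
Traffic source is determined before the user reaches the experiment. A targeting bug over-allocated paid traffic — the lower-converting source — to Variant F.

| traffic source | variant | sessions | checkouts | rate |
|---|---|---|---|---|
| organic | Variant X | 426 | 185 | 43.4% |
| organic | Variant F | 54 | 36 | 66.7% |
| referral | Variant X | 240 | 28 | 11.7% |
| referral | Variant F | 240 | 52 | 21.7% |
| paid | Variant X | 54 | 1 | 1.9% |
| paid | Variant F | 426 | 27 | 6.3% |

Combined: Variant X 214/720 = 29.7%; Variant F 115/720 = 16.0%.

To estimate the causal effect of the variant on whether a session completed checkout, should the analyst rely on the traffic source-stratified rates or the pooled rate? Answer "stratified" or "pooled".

stratified

Nothing the variant does changes traffic source; the imbalance is an allocation artefact. With traffic source also predicting the outcome, the pooled figure is confounded, and the within-stratum comparison is the causal one.
Within each level — organic: 43.4% vs 66.7%; referral: 11.7% vs 21.7%; paid: 1.9% vs 6.3% — Variant F is higher every time.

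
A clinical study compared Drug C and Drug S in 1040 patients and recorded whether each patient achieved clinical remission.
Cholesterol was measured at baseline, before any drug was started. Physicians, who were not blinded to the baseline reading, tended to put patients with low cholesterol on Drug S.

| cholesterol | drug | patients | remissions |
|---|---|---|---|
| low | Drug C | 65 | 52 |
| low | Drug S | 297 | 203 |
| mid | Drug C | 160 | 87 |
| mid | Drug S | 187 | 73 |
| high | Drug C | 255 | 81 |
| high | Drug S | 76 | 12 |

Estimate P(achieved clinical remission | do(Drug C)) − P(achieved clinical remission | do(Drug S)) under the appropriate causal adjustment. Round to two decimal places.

+0.14

Since cholesterol is a pre-existing factor (not a product of the drug) and it affects the outcome on its own, it is a confounder. The stratified rates, not the pooled rate, identify the causal effect.
Adjusting over the population distribution of cholesterol: 0.348·(0.800−0.684) + 0.334·(0.544−0.390) + 0.318·(0.318−0.158) = +0.143.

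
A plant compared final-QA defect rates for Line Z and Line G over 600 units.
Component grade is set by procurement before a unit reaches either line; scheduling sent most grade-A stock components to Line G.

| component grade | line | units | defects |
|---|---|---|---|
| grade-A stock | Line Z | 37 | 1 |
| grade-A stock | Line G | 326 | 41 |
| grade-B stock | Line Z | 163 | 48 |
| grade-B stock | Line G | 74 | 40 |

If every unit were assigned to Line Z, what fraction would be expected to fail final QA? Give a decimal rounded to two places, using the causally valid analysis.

0.13

Component grade is set before the line has any effect — it is not caused by the line — and it independently drives the outcome. That makes it a confounder, so the causal comparison is within component grade levels.
Standardising Line Z to the population component grade mix: 0.605·1/37 + 0.395·48/163 = 0.133.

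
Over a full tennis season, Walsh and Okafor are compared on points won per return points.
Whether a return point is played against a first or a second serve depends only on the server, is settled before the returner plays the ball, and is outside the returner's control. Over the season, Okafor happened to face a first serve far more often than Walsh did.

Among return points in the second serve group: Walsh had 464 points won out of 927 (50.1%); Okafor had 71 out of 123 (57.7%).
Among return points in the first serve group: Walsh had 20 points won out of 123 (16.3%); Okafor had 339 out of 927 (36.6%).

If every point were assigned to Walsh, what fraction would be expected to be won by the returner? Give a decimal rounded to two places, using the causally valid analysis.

Serve type is set before the player has any effect — it is not caused by the player — and it independently drives the outcome. That makes it a confounder, so the causal comparison is within serve type levels.
Standardising Walsh to the population serve type mix: 0.500·464/927 + 0.500·20/123 = 0.332.

0.33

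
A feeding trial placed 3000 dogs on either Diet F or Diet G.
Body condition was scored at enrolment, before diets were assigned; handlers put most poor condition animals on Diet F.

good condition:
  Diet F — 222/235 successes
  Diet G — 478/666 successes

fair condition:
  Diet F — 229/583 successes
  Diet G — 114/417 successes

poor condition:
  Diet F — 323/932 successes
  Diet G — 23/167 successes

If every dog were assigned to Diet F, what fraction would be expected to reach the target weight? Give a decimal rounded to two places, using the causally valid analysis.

0.54

Nothing the diet does changes starting body condition; the imbalance is an allocation artefact. With starting body condition also predicting the outcome, the pooled figure is confounded, and the within-stratum comparison is the causal one.
Standardising Diet F to the population starting body condition mix: 0.300·222/235 + 0.333·229/583 + 0.366·323/932 = 0.542.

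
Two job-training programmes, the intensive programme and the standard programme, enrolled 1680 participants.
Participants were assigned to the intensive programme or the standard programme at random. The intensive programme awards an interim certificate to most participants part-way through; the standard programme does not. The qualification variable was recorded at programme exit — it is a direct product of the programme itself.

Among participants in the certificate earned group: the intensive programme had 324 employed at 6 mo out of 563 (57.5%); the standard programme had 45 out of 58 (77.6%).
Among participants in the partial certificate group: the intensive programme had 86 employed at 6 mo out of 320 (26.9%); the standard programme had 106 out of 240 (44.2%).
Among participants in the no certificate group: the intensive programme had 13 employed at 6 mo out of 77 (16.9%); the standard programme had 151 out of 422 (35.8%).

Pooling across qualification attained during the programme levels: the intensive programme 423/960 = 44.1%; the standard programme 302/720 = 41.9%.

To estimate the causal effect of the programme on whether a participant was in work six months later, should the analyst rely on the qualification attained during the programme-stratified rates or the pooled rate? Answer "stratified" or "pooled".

Because the programme influences qualification attained during the programme, qualification attained during the programme is a post-treatment mediator, not a confounder. Stratifying on it would bias the estimate; the causal effect is the crude pooled difference.
Pooled: the intensive programme 44.1% vs the standard programme 41.9%; the intensive programme is higher overall.

pooled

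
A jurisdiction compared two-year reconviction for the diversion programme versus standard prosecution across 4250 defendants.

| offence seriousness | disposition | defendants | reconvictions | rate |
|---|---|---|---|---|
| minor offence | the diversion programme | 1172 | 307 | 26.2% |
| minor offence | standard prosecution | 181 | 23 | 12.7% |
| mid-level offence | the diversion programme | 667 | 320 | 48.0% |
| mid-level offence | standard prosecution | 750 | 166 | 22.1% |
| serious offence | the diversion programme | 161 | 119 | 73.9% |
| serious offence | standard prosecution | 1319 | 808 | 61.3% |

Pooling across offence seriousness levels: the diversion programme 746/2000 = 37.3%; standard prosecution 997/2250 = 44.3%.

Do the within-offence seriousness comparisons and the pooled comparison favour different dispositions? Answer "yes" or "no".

yes

Within each offence seriousness level (minor offence 26.2% vs 12.7%; mid-level offence 48.0% vs 22.1%; serious offence 73.9% vs 61.3%), standard prosecution has the lower rate every time. Pooled: 37.3% vs 44.3% — the diversion programme has the lower rate overall. The two comparisons disagree.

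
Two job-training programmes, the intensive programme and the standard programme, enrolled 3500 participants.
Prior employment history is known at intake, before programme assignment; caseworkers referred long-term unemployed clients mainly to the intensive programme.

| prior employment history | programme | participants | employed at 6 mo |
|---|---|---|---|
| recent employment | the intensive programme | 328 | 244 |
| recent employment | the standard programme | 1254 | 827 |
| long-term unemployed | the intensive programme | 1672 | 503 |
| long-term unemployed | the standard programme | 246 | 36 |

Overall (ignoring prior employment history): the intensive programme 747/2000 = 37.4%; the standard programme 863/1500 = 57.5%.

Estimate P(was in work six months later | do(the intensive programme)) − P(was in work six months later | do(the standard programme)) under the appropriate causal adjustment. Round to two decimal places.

+0.12

Prior employment history is set before the programme has any effect — it is not caused by the programme — and it independently drives the outcome. That makes it a confounder, so the causal comparison is within prior employment history levels.
Adjusting over the population distribution of prior employment history: 0.452·(0.744−0.659) + 0.548·(0.301−0.146) = +0.123.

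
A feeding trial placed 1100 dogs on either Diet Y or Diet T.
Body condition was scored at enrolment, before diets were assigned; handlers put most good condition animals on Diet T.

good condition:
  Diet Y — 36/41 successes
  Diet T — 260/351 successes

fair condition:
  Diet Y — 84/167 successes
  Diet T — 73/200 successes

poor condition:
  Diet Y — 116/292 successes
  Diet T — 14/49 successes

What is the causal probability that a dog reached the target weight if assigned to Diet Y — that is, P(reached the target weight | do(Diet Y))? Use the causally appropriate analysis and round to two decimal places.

0.60

Nothing the diet does changes starting body condition; the imbalance is an allocation artefact. With starting body condition also predicting the outcome, the pooled figure is confounded, and the within-stratum comparison is the causal one.
Standardising Diet Y to the population starting body condition mix: 0.356·36/41 + 0.334·84/167 + 0.310·116/292 = 0.604.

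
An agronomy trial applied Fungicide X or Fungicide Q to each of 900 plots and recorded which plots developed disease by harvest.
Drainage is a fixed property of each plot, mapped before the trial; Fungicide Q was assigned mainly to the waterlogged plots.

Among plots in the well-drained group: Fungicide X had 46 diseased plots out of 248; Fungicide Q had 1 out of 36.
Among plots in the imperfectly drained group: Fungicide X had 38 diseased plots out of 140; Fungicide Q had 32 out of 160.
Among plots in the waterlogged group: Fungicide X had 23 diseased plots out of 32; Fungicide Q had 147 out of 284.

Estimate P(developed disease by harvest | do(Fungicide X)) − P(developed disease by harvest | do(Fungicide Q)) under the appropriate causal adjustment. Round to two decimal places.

The stratified and pooled comparisons disagree (Fungicide Q wins within each field drainage; Fungicide X wins overall), so the answer turns on the causal role of field drainage.
The imbalance in field drainage arose from how plots were allocated, not from anything the fungicide did; and field drainage independently affects the outcome. The pooled gap is confounded — condition on field drainage.
Adjusting over the population distribution of field drainage: 0.316·(0.185−0.028) + 0.333·(0.271−0.200) + 0.351·(0.719−0.518) = +0.144.

+0.14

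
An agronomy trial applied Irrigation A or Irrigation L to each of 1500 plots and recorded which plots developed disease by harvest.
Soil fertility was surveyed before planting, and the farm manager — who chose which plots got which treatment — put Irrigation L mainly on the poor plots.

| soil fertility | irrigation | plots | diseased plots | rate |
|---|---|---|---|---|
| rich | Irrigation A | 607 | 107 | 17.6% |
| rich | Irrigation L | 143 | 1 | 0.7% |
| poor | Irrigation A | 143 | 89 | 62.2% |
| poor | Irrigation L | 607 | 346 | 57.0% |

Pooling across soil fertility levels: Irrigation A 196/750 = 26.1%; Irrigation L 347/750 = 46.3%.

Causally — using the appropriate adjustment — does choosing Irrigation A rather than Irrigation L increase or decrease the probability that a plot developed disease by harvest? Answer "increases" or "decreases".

Irrigation L is lower inside every soil fertility stratum but Irrigation A is lower in aggregate. Whether to stratify depends on how soil fertility relates to the irrigation.
Since soil fertility is a pre-existing factor (not a product of the irrigation) and it affects the outcome on its own, it is a confounder. The stratified rates, not the pooled rate, identify the causal effect.
Within each level — rich: 17.6% vs 0.7%; poor: 62.2% vs 57.0% — Irrigation L is lower every time.

increases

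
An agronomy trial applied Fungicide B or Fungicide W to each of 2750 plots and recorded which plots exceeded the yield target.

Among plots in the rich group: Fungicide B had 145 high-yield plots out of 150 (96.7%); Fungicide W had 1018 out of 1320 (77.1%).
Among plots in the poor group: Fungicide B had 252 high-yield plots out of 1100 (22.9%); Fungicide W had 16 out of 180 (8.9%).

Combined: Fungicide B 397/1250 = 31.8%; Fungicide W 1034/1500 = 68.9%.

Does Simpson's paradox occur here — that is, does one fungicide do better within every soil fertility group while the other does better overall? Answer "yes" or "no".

Within each soil fertility level (rich 96.7% vs 77.1%; poor 22.9% vs 8.9%), Fungicide B has the higher rate every time. Pooled: 31.8% vs 68.9% — Fungicide W has the higher rate overall. The two comparisons disagree.

yes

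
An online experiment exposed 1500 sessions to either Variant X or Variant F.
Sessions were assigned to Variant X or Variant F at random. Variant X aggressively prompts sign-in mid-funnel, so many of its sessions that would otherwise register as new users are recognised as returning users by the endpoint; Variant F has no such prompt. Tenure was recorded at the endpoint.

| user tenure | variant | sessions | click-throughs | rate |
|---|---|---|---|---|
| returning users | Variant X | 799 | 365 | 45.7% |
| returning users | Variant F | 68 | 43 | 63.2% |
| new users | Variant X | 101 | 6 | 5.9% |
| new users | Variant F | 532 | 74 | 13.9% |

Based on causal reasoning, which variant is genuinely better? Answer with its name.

The stratified and pooled comparisons disagree (Variant F wins within each user tenure; Variant X wins overall), so the answer turns on the causal role of user tenure.
User tenure is recorded after the variant and is itself shifted by it — it sits on the causal path from variant to outcome. Conditioning on a mediator would strip out part of the effect we want; the pooled comparison gives the total causal effect.
Pooled: Variant X 41.2% vs Variant F 19.5%; Variant X is higher overall.

Variant X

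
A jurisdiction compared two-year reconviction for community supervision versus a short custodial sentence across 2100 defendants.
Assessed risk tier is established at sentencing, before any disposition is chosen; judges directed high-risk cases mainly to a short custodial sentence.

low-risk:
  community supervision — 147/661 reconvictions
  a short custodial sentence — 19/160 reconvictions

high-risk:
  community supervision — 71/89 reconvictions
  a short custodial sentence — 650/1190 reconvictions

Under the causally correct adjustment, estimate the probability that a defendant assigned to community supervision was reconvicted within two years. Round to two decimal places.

The imbalance in assessed risk tier arose from how defendants were allocated, not from anything the disposition did; and assessed risk tier independently affects the outcome. The pooled gap is confounded — condition on assessed risk tier.
Standardising community supervision to the population assessed risk tier mix: 0.391·147/661 + 0.609·71/89 = 0.573.

0.57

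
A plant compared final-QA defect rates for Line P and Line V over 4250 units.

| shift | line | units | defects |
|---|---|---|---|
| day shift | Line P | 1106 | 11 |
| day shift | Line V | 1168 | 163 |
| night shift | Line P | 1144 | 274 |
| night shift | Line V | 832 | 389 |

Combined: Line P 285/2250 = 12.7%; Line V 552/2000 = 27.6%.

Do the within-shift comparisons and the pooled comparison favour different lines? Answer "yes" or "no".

Within each shift level (day shift 1.0% vs 14.0%; night shift 24.0% vs 46.8%), Line P has the lower rate every time. Pooled: 12.7% vs 27.6% — Line P has the lower rate overall. They agree.

no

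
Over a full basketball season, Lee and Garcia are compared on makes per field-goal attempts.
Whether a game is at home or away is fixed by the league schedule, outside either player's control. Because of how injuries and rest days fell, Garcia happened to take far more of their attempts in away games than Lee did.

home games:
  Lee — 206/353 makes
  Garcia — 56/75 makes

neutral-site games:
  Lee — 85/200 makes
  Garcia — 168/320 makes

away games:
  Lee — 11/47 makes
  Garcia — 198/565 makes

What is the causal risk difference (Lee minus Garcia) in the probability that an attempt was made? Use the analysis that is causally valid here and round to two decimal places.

-0.12

Game venue satisfies the back-door criterion: it is not a descendant of the player, and it blocks the spurious path from player to outcome. Adjusting for it (i.e., using the within-game venue rates) gives the causal effect.
Adjusting over the population distribution of game venue: 0.274·(0.584−0.747) + 0.333·(0.425−0.525) + 0.392·(0.234−0.350) = -0.124.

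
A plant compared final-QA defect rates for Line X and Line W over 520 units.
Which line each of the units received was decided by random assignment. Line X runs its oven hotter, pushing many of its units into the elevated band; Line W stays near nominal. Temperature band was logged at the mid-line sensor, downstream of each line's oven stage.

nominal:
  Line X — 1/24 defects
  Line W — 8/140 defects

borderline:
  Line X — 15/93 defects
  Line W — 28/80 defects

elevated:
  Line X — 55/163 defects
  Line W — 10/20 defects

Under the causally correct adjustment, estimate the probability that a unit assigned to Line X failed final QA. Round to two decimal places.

0.25

In-process temperature band is recorded after the line and is itself shifted by it — it sits on the causal path from line to outcome. Conditioning on a mediator would strip out part of the effect we want; the pooled comparison gives the total causal effect.
So P(outcome | do(Line X)) is just the pooled rate for Line X: 71/280 = 0.254.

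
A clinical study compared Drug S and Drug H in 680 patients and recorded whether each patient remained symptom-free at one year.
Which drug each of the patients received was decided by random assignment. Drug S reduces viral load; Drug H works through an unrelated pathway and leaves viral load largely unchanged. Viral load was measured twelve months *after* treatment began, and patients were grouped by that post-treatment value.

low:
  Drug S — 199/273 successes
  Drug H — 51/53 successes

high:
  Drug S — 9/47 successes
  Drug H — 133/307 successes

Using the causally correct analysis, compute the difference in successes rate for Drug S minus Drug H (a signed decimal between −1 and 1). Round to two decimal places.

The viral load-specific comparison favours Drug H throughout, but the pooled figures favour Drug S. The question is whether to condition on viral load.
Viral load is recorded after the drug and is itself shifted by it — it sits on the causal path from drug to outcome. Conditioning on a mediator would strip out part of the effect we want; the pooled comparison gives the total causal effect.
The causal difference is the pooled difference: 0.650 − 0.511 = +0.139.

+0.14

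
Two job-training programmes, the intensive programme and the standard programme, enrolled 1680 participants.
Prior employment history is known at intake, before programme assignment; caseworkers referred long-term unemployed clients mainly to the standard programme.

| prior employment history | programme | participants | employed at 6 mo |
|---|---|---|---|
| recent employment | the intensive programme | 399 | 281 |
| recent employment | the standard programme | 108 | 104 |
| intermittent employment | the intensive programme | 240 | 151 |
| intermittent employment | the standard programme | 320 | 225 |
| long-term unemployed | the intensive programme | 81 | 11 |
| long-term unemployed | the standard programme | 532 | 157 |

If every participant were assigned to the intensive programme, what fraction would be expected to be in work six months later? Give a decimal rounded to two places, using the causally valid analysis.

The imbalance in prior employment history arose from how participants were allocated, not from anything the programme did; and prior employment history independently affects the outcome. The pooled gap is confounded — condition on prior employment history.
Standardising the intensive programme to the population prior employment history mix: 0.302·281/399 + 0.333·151/240 + 0.365·11/81 = 0.472.

0.47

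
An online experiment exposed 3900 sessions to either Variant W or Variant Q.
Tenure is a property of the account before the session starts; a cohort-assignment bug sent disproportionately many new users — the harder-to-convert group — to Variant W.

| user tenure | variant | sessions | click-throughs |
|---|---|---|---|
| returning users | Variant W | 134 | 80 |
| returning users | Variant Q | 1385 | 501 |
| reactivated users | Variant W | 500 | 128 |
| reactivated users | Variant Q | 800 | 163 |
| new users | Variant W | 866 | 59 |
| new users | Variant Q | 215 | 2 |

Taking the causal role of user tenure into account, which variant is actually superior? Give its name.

The imbalance in user tenure arose from how sessions were allocated, not from anything the variant did; and user tenure independently affects the outcome. The pooled gap is confounded — condition on user tenure.
Within each level — returning users: 59.7% vs 36.2%; reactivated users: 25.6% vs 20.4%; new users: 6.8% vs 0.9% — Variant W is higher every time.

Variant W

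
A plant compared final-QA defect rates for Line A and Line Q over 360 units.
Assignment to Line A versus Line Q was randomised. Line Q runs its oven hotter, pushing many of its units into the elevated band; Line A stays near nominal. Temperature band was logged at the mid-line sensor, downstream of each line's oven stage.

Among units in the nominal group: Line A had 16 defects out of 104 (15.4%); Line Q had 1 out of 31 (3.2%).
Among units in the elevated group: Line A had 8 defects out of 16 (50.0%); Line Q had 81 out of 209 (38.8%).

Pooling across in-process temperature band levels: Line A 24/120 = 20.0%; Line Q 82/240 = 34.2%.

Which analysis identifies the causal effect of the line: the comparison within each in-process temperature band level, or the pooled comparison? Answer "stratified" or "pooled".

Stratifying would compare lines among units the lines themselves sorted into in-process temperature band groups — a form of selection on an intermediate. The unconditioned pooled rates give the total causal effect.
Pooled: Line A 20.0% vs Line Q 34.2%; Line A is lower overall.

pooled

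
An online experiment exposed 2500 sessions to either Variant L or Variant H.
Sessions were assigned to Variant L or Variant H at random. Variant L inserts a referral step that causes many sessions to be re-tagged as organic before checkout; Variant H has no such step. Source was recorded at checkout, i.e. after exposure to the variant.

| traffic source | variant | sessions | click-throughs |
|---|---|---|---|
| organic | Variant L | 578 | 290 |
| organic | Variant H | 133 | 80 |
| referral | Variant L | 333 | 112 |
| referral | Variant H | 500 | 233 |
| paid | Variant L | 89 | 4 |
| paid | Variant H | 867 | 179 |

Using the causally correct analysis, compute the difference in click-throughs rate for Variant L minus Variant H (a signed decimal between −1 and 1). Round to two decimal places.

Within every traffic source level Variant H has the higher rate, yet pooled Variant L does — Simpson's reversal.
Traffic source lies on the pathway variant → traffic source → outcome, so adjusting for it blocks the indirect effect. For the total causal effect of variant, use the unadjusted pooled rates.
The causal difference is the pooled difference: 0.406 − 0.328 = +0.078.

+0.08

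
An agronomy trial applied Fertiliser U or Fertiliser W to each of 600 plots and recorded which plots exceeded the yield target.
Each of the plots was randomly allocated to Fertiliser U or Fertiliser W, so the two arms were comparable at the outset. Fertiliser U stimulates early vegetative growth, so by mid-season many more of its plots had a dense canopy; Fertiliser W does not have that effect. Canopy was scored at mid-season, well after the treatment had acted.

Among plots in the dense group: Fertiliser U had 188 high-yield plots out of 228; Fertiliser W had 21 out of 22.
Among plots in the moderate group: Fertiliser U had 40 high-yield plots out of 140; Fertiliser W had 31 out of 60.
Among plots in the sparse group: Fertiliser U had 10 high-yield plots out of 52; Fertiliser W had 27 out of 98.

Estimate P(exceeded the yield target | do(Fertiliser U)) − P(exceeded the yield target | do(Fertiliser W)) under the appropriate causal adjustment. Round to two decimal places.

Fertiliser W is higher inside every mid-season canopy stratum but Fertiliser U is higher in aggregate. Whether to stratify depends on how mid-season canopy relates to the fertiliser.
Mid-season canopy is downstream of the fertiliser. One should not condition on a consequence of treatment, so the overall rates are the right comparison.
The causal difference is the pooled difference: 0.567 − 0.439 = +0.128.

+0.13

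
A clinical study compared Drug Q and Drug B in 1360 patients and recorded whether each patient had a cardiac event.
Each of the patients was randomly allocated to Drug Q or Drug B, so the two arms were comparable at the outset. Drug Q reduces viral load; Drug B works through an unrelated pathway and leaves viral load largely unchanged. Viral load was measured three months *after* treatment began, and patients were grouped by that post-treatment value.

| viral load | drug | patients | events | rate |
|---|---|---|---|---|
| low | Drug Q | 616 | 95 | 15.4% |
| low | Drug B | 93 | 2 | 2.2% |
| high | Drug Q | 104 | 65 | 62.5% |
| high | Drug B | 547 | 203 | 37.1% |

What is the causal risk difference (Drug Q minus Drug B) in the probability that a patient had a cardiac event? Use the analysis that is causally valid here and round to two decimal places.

-0.10

Because the drug influences viral load, viral load is a post-treatment mediator, not a confounder. Stratifying on it would bias the estimate; the causal effect is the crude pooled difference.
The causal difference is the pooled difference: 0.222 − 0.320 = -0.098.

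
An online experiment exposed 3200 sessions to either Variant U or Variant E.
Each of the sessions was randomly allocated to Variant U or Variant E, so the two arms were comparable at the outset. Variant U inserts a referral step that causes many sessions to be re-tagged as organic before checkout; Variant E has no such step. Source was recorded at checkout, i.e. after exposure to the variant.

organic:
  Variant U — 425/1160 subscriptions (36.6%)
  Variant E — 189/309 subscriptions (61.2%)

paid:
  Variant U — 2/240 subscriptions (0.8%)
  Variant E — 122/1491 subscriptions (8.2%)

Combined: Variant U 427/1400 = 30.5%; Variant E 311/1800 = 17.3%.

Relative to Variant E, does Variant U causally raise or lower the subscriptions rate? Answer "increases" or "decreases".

increases

Traffic source is recorded after the variant and is itself shifted by it — it sits on the causal path from variant to outcome. Conditioning on a mediator would strip out part of the effect we want; the pooled comparison gives the total causal effect.
Pooled: Variant U 30.5% vs Variant E 17.3%; Variant U is higher overall.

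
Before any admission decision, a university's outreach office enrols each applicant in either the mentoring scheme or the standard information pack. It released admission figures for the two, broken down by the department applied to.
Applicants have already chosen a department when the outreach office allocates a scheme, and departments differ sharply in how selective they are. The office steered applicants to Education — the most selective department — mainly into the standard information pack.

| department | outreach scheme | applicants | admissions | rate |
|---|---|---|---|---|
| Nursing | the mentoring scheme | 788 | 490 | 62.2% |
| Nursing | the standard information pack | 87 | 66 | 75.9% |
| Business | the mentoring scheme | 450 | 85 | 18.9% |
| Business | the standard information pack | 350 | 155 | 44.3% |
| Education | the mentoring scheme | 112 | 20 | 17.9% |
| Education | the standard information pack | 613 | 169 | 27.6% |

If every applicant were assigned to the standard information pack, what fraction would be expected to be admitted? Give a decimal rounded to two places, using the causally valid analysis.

the standard information pack is higher inside every department stratum but the mentoring scheme is higher in aggregate. Whether to stratify depends on how department relates to the outreach scheme.
The imbalance in department arose from how applicants were allocated, not from anything the outreach scheme did; and department independently affects the outcome. The pooled gap is confounded — condition on department.
Standardising the standard information pack to the population department mix: 0.365·66/87 + 0.333·155/350 + 0.302·169/613 = 0.507.

0.51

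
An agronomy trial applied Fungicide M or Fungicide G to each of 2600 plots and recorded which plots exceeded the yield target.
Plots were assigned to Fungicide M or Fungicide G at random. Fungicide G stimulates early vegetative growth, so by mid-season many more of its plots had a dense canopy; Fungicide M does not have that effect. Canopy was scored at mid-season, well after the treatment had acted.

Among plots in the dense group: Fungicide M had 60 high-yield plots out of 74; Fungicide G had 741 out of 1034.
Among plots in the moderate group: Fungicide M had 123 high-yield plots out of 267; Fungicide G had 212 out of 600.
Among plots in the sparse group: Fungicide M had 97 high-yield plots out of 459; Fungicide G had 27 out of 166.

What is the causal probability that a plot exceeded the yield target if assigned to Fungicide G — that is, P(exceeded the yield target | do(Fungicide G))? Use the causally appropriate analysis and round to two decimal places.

Within every mid-season canopy level Fungicide M has the higher rate, yet pooled Fungicide G does — Simpson's reversal.
Because the fungicide influences mid-season canopy, mid-season canopy is a post-treatment mediator, not a confounder. Stratifying on it would bias the estimate; the causal effect is the crude pooled difference.
So P(outcome | do(Fungicide G)) is just the pooled rate for Fungicide G: 980/1800 = 0.544.

0.54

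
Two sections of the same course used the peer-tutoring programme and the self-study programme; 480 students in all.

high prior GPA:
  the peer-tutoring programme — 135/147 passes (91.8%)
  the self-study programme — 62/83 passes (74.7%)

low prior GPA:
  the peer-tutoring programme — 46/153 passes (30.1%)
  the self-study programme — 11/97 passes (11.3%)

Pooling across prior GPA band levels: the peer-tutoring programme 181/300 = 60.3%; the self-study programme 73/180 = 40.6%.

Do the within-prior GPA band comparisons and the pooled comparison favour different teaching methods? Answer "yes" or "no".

no

Within each prior GPA band level (high prior GPA 91.8% vs 74.7%; low prior GPA 30.1% vs 11.3%), the peer-tutoring programme has the higher rate every time. Pooled: 60.3% vs 40.6% — the peer-tutoring programme has the higher rate overall. They agree.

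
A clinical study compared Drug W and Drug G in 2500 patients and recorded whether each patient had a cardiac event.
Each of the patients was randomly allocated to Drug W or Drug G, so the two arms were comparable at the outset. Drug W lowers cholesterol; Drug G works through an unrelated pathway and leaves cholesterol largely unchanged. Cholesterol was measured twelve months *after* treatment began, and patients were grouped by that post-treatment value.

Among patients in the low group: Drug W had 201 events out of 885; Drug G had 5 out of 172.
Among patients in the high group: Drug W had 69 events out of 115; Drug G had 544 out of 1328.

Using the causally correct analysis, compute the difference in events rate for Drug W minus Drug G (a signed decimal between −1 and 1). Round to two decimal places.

-0.10

Cholesterol lies on the pathway drug → cholesterol → outcome, so adjusting for it blocks the indirect effect. For the total causal effect of drug, use the unadjusted pooled rates.
The causal difference is the pooled difference: 0.270 − 0.366 = -0.096.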